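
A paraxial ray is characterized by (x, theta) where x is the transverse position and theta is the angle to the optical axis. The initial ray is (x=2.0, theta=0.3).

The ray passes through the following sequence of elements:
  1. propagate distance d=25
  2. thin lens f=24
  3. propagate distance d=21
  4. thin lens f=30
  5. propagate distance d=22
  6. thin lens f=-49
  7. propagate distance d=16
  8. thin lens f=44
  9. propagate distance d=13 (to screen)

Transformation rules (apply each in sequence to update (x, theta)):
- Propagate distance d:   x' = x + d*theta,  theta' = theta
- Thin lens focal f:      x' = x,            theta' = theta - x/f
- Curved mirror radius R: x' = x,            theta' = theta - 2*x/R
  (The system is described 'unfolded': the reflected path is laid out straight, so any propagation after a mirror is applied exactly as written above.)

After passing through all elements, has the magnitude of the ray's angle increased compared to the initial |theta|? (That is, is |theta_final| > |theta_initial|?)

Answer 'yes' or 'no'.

Initial: x=2.0000 theta=0.3000
After 1 (propagate distance d=25): x=9.5000 theta=0.3000
After 2 (thin lens f=24): x=9.5000 theta=-23/240 (≈-0.0958)
After 3 (propagate distance d=21): x=7.4875 theta=-23/240 (≈-0.0958)
After 4 (thin lens f=30): x=7.4875 theta=-829/2400 (≈-0.3454)
After 5 (propagate distance d=22): x=-67/600 (≈-0.1117) theta=-829/2400 (≈-0.3454)
After 6 (thin lens f=-49): x=-67/600 (≈-0.1117) theta=-40889/117600 (≈-0.3477)
After 7 (propagate distance d=16): x=-55613/9800 (≈-5.6748) theta=-40889/117600 (≈-0.3477)
After 8 (thin lens f=44): x=-55613/9800 (≈-5.6748) theta=-2021/9240 (≈-0.2187)
After 9 (propagate distance d=13 (to screen)): x=-344348/40425 (≈-8.5182) theta=-2021/9240 (≈-0.2187)
|theta_initial|=0.3000 |theta_final|=2021/9240 (≈0.2187) -> not increased

Answer: no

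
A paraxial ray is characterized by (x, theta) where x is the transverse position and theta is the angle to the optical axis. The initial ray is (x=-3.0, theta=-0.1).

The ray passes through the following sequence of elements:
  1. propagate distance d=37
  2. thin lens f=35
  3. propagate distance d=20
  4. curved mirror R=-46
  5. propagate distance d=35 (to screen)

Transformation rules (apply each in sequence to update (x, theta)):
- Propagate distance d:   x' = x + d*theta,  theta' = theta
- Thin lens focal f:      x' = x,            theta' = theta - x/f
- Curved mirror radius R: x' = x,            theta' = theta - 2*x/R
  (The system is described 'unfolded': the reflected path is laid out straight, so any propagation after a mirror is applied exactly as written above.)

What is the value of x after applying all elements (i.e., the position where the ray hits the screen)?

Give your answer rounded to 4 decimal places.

Initial: x=-3.0000 theta=-0.1000
After 1 (propagate distance d=37): x=-6.7000 theta=-0.1000
After 2 (thin lens f=35): x=-6.7000 theta=16/175 (≈0.0914)
After 3 (propagate distance d=20): x=-341/70 (≈-4.8714) theta=16/175 (≈0.0914)
After 4 (curved mirror R=-46): x=-341/70 (≈-4.8714) theta=-969/8050 (≈-0.1204)
After 5 (propagate distance d=35 (to screen)): x=-7313/805 (≈-9.0845) theta=-969/8050 (≈-0.1204)
Rounded to 4 decimal places: x = -9.0845

Answer: -9.0845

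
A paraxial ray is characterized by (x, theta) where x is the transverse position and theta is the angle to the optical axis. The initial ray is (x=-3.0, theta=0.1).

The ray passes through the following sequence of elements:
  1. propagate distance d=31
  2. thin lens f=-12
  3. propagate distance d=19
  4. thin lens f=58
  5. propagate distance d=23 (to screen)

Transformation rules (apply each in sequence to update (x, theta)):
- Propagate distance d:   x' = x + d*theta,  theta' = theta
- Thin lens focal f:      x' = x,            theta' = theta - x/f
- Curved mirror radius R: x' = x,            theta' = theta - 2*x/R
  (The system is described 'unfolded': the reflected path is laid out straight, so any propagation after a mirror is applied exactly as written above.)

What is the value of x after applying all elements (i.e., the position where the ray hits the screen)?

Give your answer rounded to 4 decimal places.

Answer: 3.7941

Derivation:
Initial: x=-3.0000 theta=0.1000
After 1 (propagate distance d=31): x=0.1000 theta=0.1000
After 2 (thin lens f=-12): x=0.1000 theta=13/120 (≈0.1083)
After 3 (propagate distance d=19): x=259/120 (≈2.1583) theta=13/120 (≈0.1083)
After 4 (thin lens f=58): x=259/120 (≈2.1583) theta=33/464 (≈0.0711)
After 5 (propagate distance d=23 (to screen)): x=26407/6960 (≈3.7941) theta=33/464 (≈0.0711)
Rounded to 4 decimal places: x = 3.7941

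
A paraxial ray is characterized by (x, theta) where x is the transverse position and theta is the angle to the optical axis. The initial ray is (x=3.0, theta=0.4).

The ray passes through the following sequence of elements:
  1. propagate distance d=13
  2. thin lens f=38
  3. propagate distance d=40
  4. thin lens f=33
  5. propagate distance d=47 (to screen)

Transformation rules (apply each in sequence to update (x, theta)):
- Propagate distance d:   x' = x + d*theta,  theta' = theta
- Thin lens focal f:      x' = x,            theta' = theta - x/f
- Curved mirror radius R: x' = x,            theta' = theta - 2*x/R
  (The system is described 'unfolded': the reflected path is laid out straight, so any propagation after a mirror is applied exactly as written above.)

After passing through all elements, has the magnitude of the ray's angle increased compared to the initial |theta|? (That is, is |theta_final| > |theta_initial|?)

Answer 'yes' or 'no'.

Initial: x=3.0000 theta=0.4000
After 1 (propagate distance d=13): x=8.2000 theta=0.4000
After 2 (thin lens f=38): x=8.2000 theta=7/38 (≈0.1842)
After 3 (propagate distance d=40): x=1479/95 (≈15.5684) theta=7/38 (≈0.1842)
After 4 (thin lens f=33): x=1479/95 (≈15.5684) theta=-601/2090 (≈-0.2876)
After 5 (propagate distance d=47 (to screen)): x=4291/2090 (≈2.0531) theta=-601/2090 (≈-0.2876)
|theta_initial|=0.4000 |theta_final|=601/2090 (≈0.2876) -> not increased

Answer: no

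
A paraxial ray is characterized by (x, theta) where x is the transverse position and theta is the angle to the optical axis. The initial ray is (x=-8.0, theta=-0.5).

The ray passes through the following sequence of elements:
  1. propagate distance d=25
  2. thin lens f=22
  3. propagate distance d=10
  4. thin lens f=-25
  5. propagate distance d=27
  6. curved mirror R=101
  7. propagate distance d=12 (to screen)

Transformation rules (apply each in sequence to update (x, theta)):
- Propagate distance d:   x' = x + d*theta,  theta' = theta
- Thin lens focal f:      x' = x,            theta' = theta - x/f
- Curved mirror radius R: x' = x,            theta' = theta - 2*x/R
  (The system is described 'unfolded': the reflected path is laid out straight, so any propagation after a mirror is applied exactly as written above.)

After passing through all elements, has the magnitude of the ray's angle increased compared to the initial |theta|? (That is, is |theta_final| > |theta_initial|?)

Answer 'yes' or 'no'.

Answer: no

Derivation:
Initial: x=-8.0000 theta=-0.5000
After 1 (propagate distance d=25): x=-20.5000 theta=-0.5000
After 2 (thin lens f=22): x=-20.5000 theta=19/44 (≈0.4318)
After 3 (propagate distance d=10): x=-178/11 (≈-16.1818) theta=19/44 (≈0.4318)
After 4 (thin lens f=-25): x=-178/11 (≈-16.1818) theta=-237/1100 (≈-0.2155)
After 5 (propagate distance d=27): x=-24199/1100 (≈-21.9991) theta=-237/1100 (≈-0.2155)
After 6 (curved mirror R=101): x=-24199/1100 (≈-21.9991) theta=24461/111100 (≈0.2202)
After 7 (propagate distance d=12 (to screen)): x=-2150567/111100 (≈-19.3570) theta=24461/111100 (≈0.2202)
|theta_initial|=0.5000 |theta_final|=24461/111100 (≈0.2202) -> not increased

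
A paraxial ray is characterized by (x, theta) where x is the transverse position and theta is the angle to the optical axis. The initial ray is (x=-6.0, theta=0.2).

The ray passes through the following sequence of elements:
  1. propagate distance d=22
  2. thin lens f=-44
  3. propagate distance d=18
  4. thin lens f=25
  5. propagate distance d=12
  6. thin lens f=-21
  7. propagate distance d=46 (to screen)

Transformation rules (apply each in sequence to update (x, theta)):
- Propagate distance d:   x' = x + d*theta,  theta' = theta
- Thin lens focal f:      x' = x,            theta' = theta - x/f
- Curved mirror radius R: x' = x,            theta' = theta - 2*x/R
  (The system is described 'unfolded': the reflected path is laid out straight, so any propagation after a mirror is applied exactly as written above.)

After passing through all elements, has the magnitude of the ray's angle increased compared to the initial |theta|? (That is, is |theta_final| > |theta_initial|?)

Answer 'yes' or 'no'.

Answer: yes

Derivation:
Initial: x=-6.0000 theta=0.2000
After 1 (propagate distance d=22): x=-1.6000 theta=0.2000
After 2 (thin lens f=-44): x=-1.6000 theta=9/55 (≈0.1636)
After 3 (propagate distance d=18): x=74/55 (≈1.3455) theta=9/55 (≈0.1636)
After 4 (thin lens f=25): x=74/55 (≈1.3455) theta=151/1375 (≈0.1098)
After 5 (propagate distance d=12): x=3662/1375 (≈2.6633) theta=151/1375 (≈0.1098)
After 6 (thin lens f=-21): x=3662/1375 (≈2.6633) theta=6833/28875 (≈0.2366)
After 7 (propagate distance d=46 (to screen)): x=78244/5775 (≈13.5487) theta=6833/28875 (≈0.2366)
|theta_initial|=0.2000 |theta_final|=6833/28875 (≈0.2366) -> increased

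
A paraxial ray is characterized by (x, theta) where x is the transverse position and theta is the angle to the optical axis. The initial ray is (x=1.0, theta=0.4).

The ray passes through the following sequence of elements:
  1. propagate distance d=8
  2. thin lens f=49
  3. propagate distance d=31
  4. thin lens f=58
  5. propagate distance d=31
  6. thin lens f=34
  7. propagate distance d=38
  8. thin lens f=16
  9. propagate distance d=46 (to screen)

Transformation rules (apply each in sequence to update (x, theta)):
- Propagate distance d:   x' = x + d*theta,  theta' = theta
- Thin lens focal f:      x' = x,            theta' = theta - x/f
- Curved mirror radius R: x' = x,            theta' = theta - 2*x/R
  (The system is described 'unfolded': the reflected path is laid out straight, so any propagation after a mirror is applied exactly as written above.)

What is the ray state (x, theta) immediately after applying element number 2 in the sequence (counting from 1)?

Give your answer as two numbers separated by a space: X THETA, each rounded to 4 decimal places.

Initial: x=1.0000 theta=0.4000
After 1 (propagate distance d=8): x=4.2000 theta=0.4000
After 2 (thin lens f=49): x=4.2000 theta=11/35 (≈0.3143)
Rounded to 4 decimal places: x = 4.2000, theta = 0.3143

Answer: 4.2000 0.3143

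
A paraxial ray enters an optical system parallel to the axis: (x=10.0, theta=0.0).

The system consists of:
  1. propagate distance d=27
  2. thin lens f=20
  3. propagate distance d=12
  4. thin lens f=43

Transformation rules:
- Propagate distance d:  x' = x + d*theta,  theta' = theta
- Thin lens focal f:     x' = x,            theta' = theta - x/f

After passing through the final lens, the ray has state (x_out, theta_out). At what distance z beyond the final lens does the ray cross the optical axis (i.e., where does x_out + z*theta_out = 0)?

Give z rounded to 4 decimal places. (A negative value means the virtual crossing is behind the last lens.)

Answer: 6.7451

Derivation:
Initial: x=10.0000 theta=0.0000
After 1 (propagate distance d=27): x=10.0000 theta=0.0000
After 2 (thin lens f=20): x=10.0000 theta=-0.5000
After 3 (propagate distance d=12): x=4.0000 theta=-0.5000
After 4 (thin lens f=43): x=4.0000 theta=-51/86 (≈-0.5930)
z_focus = -x_out/theta_out = -(4.0000)/(-51/86) = 344/51 ≈ 6.7451
Rounded to 4 decimal places: z = 6.7451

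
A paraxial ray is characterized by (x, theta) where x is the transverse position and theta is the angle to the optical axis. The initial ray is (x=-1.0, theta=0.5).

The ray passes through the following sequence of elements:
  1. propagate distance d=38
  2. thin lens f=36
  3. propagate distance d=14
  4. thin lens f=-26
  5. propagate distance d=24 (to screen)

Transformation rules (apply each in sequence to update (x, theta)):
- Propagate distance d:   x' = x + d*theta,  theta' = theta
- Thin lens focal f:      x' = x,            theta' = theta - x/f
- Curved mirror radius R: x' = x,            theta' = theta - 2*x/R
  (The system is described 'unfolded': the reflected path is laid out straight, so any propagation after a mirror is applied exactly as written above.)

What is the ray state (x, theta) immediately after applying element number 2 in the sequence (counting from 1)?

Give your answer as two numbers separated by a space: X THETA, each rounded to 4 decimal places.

Initial: x=-1.0000 theta=0.5000
After 1 (propagate distance d=38): x=18.0000 theta=0.5000
After 2 (thin lens f=36): x=18.0000 theta=0.0000
Rounded to 4 decimal places: x = 18.0000, theta = 0.0000

Answer: 18.0000 0.0000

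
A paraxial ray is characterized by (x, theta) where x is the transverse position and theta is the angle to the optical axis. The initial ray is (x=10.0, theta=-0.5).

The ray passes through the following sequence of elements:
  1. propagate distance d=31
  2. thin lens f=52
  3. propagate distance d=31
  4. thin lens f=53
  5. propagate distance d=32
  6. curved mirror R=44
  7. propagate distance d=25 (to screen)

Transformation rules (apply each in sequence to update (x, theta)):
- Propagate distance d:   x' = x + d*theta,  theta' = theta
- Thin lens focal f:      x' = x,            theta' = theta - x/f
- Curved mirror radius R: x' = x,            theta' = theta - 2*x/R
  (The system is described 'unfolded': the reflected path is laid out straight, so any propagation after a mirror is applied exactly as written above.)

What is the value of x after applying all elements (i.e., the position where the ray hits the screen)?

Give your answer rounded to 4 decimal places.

Initial: x=10.0000 theta=-0.5000
After 1 (propagate distance d=31): x=-5.5000 theta=-0.5000
After 2 (thin lens f=52): x=-5.5000 theta=-41/104 (≈-0.3942)
After 3 (propagate distance d=31): x=-1843/104 (≈-17.7212) theta=-41/104 (≈-0.3942)
After 4 (thin lens f=53): x=-1843/104 (≈-17.7212) theta=-165/2756 (≈-0.0599)
After 5 (propagate distance d=32): x=-108239/5512 (≈-19.6370) theta=-165/2756 (≈-0.0599)
After 6 (curved mirror R=44): x=-108239/5512 (≈-19.6370) theta=100979/121264 (≈0.8327)
After 7 (propagate distance d=25 (to screen)): x=143217/121264 (≈1.1810) theta=100979/121264 (≈0.8327)
Rounded to 4 decimal places: x = 1.1810

Answer: 1.1810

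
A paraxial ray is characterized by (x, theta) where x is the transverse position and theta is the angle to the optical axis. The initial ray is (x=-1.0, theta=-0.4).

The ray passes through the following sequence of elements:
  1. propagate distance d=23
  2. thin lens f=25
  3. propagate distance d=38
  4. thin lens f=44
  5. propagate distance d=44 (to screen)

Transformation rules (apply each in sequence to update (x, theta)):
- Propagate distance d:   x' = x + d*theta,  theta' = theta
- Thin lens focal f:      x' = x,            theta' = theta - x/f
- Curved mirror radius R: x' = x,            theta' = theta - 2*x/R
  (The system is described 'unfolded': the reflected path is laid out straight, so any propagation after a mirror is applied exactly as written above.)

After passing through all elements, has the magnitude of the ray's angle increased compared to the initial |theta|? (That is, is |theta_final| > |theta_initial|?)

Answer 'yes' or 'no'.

Answer: no

Derivation:
Initial: x=-1.0000 theta=-0.4000
After 1 (propagate distance d=23): x=-10.2000 theta=-0.4000
After 2 (thin lens f=25): x=-10.2000 theta=0.0080
After 3 (propagate distance d=38): x=-9.8960 theta=0.0080
After 4 (thin lens f=44): x=-9.8960 theta=1281/5500 (≈0.2329)
After 5 (propagate distance d=44 (to screen)): x=0.3520 theta=1281/5500 (≈0.2329)
|theta_initial|=0.4000 |theta_final|=1281/5500 (≈0.2329) -> not increased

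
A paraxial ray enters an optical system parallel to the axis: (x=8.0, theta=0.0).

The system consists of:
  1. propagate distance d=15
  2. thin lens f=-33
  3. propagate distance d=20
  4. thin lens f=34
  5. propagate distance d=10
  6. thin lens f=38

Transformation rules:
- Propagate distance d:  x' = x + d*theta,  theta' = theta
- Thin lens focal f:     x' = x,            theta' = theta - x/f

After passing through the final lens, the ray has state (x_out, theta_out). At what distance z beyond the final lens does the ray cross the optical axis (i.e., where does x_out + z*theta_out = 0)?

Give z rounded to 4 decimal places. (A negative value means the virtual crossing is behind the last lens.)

Answer: 26.2451

Derivation:
Initial: x=8.0000 theta=0.0000
After 1 (propagate distance d=15): x=8.0000 theta=0.0000
After 2 (thin lens f=-33): x=8.0000 theta=8/33 (≈0.2424)
After 3 (propagate distance d=20): x=424/33 (≈12.8485) theta=8/33 (≈0.2424)
After 4 (thin lens f=34): x=424/33 (≈12.8485) theta=-76/561 (≈-0.1355)
After 5 (propagate distance d=10): x=6448/561 (≈11.4938) theta=-76/561 (≈-0.1355)
After 6 (thin lens f=38): x=6448/561 (≈11.4938) theta=-1556/3553 (≈-0.4379)
z_focus = -x_out/theta_out = -(6448/561)/(-1556/3553) = 30628/1167 ≈ 26.2451
Rounded to 4 decimal places: z = 26.2451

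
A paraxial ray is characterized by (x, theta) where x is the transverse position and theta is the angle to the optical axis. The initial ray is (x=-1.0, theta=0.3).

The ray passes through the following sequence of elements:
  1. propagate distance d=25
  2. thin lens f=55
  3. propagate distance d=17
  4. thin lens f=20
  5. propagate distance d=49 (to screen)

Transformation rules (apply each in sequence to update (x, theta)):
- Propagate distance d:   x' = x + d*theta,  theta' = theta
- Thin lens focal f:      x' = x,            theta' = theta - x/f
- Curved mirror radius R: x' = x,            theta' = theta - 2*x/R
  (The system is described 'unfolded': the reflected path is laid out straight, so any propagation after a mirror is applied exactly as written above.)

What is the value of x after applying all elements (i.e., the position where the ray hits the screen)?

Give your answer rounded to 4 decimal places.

Initial: x=-1.0000 theta=0.3000
After 1 (propagate distance d=25): x=6.5000 theta=0.3000
After 2 (thin lens f=55): x=6.5000 theta=2/11 (≈0.1818)
After 3 (propagate distance d=17): x=211/22 (≈9.5909) theta=2/11 (≈0.1818)
After 4 (thin lens f=20): x=211/22 (≈9.5909) theta=-131/440 (≈-0.2977)
After 5 (propagate distance d=49 (to screen)): x=-2199/440 (≈-4.9977) theta=-131/440 (≈-0.2977)
Rounded to 4 decimal places: x = -4.9977

Answer: -4.9977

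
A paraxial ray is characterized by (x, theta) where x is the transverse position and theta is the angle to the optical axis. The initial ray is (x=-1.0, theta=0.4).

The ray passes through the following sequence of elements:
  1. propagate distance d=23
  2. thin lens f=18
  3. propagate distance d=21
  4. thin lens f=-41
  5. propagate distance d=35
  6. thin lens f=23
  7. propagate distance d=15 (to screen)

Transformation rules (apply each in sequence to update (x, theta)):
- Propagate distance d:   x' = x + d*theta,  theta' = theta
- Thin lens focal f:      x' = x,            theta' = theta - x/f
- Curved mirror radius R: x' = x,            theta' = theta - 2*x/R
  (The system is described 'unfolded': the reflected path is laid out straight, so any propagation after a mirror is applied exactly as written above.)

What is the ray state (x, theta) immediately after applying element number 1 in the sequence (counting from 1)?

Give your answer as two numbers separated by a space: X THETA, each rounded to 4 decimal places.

Answer: 8.2000 0.4000

Derivation:
Initial: x=-1.0000 theta=0.4000
After 1 (propagate distance d=23): x=8.2000 theta=0.4000
Rounded to 4 decimal places: x = 8.2000, theta = 0.4000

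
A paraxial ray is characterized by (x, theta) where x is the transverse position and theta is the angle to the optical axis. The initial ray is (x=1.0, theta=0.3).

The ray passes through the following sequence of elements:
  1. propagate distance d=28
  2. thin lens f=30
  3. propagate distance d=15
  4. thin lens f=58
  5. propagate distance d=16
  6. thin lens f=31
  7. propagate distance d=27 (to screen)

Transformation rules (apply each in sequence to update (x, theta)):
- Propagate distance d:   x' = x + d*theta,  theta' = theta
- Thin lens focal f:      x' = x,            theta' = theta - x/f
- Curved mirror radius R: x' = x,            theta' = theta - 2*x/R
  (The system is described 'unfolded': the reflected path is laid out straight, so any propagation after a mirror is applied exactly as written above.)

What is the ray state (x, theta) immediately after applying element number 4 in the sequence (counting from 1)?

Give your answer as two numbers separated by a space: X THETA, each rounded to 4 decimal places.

Initial: x=1.0000 theta=0.3000
After 1 (propagate distance d=28): x=9.4000 theta=0.3000
After 2 (thin lens f=30): x=9.4000 theta=-1/75 (≈-0.0133)
After 3 (propagate distance d=15): x=9.2000 theta=-1/75 (≈-0.0133)
After 4 (thin lens f=58): x=9.2000 theta=-374/2175 (≈-0.1720)
Rounded to 4 decimal places: x = 9.2000, theta = -0.1720

Answer: 9.2000 -0.1720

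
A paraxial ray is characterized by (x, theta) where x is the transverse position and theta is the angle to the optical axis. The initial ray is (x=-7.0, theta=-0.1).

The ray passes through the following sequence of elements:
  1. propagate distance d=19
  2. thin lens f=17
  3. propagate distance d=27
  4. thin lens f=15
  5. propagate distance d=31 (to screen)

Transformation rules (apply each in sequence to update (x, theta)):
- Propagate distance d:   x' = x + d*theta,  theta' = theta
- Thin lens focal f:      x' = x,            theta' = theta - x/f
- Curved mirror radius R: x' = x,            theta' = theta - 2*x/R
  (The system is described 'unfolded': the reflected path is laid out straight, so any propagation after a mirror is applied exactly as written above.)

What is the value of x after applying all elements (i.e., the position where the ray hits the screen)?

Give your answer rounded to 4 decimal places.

Answer: 10.4251

Derivation:
Initial: x=-7.0000 theta=-0.1000
After 1 (propagate distance d=19): x=-8.9000 theta=-0.1000
After 2 (thin lens f=17): x=-8.9000 theta=36/85 (≈0.4235)
After 3 (propagate distance d=27): x=431/170 (≈2.5353) theta=36/85 (≈0.4235)
After 4 (thin lens f=15): x=431/170 (≈2.5353) theta=649/2550 (≈0.2545)
After 5 (propagate distance d=31 (to screen)): x=13292/1275 (≈10.4251) theta=649/2550 (≈0.2545)
Rounded to 4 decimal places: x = 10.4251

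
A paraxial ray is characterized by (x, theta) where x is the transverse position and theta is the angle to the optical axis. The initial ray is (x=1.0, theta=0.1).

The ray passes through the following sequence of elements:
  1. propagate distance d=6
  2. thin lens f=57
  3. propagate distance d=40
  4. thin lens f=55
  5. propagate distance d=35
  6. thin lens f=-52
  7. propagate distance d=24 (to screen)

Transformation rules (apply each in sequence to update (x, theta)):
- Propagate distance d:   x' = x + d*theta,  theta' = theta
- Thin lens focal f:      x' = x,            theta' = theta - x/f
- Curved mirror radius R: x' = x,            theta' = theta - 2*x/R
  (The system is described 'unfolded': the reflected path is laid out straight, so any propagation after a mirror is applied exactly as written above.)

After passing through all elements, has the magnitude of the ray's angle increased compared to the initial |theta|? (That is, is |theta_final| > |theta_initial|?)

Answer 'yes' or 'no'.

Initial: x=1.0000 theta=0.1000
After 1 (propagate distance d=6): x=1.6000 theta=0.1000
After 2 (thin lens f=57): x=1.6000 theta=41/570 (≈0.0719)
After 3 (propagate distance d=40): x=1276/285 (≈4.4772) theta=41/570 (≈0.0719)
After 4 (thin lens f=55): x=1276/285 (≈4.4772) theta=-9/950 (≈-0.0095)
After 5 (propagate distance d=35): x=2363/570 (≈4.1456) theta=-9/950 (≈-0.0095)
After 6 (thin lens f=-52): x=2363/570 (≈4.1456) theta=10411/148200 (≈0.0702)
After 7 (propagate distance d=24 (to screen)): x=216061/37050 (≈5.8316) theta=10411/148200 (≈0.0702)
|theta_initial|=0.1000 |theta_final|=10411/148200 (≈0.0702) -> not increased

Answer: no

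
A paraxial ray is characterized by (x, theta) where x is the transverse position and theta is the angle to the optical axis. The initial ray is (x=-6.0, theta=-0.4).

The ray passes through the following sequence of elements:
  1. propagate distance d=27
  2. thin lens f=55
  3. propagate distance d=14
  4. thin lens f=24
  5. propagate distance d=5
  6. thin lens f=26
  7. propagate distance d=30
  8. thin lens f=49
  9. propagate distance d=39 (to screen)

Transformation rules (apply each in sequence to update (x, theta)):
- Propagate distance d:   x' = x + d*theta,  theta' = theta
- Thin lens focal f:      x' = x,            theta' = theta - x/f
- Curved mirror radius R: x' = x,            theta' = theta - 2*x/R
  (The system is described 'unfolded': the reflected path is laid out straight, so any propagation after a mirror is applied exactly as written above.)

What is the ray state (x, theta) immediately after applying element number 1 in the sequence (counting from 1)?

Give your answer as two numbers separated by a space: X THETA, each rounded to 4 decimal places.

Initial: x=-6.0000 theta=-0.4000
After 1 (propagate distance d=27): x=-16.8000 theta=-0.4000
Rounded to 4 decimal places: x = -16.8000, theta = -0.4000

Answer: -16.8000 -0.4000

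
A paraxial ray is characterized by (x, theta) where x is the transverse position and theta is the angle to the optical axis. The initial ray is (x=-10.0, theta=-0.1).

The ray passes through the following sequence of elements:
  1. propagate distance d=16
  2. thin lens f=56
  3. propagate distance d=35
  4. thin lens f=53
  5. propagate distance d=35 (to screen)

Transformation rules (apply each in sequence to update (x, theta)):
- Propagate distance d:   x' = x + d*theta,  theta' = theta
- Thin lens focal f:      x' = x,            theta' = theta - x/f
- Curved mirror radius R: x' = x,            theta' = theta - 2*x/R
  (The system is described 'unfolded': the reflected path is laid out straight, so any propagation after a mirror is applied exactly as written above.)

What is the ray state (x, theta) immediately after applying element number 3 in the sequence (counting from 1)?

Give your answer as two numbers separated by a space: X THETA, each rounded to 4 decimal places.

Answer: -7.8500 0.1071

Derivation:
Initial: x=-10.0000 theta=-0.1000
After 1 (propagate distance d=16): x=-11.6000 theta=-0.1000
After 2 (thin lens f=56): x=-11.6000 theta=3/28 (≈0.1071)
After 3 (propagate distance d=35): x=-7.8500 theta=3/28 (≈0.1071)
Rounded to 4 decimal places: x = -7.8500, theta = 0.1071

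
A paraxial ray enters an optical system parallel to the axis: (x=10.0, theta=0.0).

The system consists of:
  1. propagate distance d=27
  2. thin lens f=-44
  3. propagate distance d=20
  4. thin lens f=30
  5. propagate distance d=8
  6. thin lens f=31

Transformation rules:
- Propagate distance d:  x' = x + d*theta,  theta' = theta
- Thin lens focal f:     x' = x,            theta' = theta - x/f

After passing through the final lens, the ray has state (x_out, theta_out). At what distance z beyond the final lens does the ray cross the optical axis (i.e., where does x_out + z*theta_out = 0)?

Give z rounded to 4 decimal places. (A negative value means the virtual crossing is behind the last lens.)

Answer: 18.9075

Derivation:
Initial: x=10.0000 theta=0.0000
After 1 (propagate distance d=27): x=10.0000 theta=0.0000
After 2 (thin lens f=-44): x=10.0000 theta=5/22 (≈0.2273)
After 3 (propagate distance d=20): x=160/11 (≈14.5455) theta=5/22 (≈0.2273)
After 4 (thin lens f=30): x=160/11 (≈14.5455) theta=-17/66 (≈-0.2576)
After 5 (propagate distance d=8): x=412/33 (≈12.4848) theta=-17/66 (≈-0.2576)
After 6 (thin lens f=31): x=412/33 (≈12.4848) theta=-1351/2046 (≈-0.6603)
z_focus = -x_out/theta_out = -(412/33)/(-1351/2046) = 25544/1351 ≈ 18.9075
Rounded to 4 decimal places: z = 18.9075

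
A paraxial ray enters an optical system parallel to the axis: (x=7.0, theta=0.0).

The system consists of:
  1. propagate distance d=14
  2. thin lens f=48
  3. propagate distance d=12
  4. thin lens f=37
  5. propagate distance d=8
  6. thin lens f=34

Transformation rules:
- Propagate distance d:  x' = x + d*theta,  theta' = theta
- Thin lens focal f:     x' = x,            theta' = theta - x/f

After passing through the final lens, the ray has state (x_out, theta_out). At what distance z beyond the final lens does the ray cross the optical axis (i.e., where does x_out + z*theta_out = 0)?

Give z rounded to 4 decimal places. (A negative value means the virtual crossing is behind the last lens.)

Initial: x=7.0000 theta=0.0000
After 1 (propagate distance d=14): x=7.0000 theta=0.0000
After 2 (thin lens f=48): x=7.0000 theta=-7/48 (≈-0.1458)
After 3 (propagate distance d=12): x=5.2500 theta=-7/48 (≈-0.1458)
After 4 (thin lens f=37): x=5.2500 theta=-511/1776 (≈-0.2877)
After 5 (propagate distance d=8): x=1309/444 (≈2.9482) theta=-511/1776 (≈-0.2877)
After 6 (thin lens f=34): x=1309/444 (≈2.9482) theta=-665/1776 (≈-0.3744)
z_focus = -x_out/theta_out = -(1309/444)/(-665/1776) = 748/95 ≈ 7.8737
Rounded to 4 decimal places: z = 7.8737

Answer: 7.8737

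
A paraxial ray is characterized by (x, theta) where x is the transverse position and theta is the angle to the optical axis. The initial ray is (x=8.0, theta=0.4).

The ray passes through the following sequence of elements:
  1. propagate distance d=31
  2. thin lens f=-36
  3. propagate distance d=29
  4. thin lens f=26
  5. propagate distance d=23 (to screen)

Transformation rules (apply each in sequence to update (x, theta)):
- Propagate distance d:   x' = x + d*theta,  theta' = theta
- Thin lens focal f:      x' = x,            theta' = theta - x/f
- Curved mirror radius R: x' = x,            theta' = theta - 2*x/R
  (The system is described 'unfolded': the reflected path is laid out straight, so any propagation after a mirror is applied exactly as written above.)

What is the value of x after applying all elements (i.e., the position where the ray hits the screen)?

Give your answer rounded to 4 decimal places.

Answer: 27.8218

Derivation:
Initial: x=8.0000 theta=0.4000
After 1 (propagate distance d=31): x=20.4000 theta=0.4000
After 2 (thin lens f=-36): x=20.4000 theta=29/30 (≈0.9667)
After 3 (propagate distance d=29): x=1453/30 (≈48.4333) theta=29/30 (≈0.9667)
After 4 (thin lens f=26): x=1453/30 (≈48.4333) theta=-233/260 (≈-0.8962)
After 5 (propagate distance d=23 (to screen)): x=21701/780 (≈27.8218) theta=-233/260 (≈-0.8962)
Rounded to 4 decimal places: x = 27.8218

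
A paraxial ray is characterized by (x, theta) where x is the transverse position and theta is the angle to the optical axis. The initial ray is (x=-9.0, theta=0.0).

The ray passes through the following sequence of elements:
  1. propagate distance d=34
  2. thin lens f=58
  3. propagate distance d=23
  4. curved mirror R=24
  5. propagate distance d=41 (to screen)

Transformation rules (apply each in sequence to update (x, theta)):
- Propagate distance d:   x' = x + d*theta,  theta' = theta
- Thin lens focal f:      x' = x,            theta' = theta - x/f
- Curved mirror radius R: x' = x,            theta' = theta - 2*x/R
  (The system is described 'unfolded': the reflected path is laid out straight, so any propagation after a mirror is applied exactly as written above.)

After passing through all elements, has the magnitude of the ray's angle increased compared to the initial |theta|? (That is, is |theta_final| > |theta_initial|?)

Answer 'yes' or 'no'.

Answer: yes

Derivation:
Initial: x=-9.0000 theta=0.0000
After 1 (propagate distance d=34): x=-9.0000 theta=0.0000
After 2 (thin lens f=58): x=-9.0000 theta=9/58 (≈0.1552)
After 3 (propagate distance d=23): x=-315/58 (≈-5.4310) theta=9/58 (≈0.1552)
After 4 (curved mirror R=24): x=-315/58 (≈-5.4310) theta=141/232 (≈0.6078)
After 5 (propagate distance d=41 (to screen)): x=4521/232 (≈19.4871) theta=141/232 (≈0.6078)
|theta_initial|=0.0000 |theta_final|=141/232 (≈0.6078) -> increased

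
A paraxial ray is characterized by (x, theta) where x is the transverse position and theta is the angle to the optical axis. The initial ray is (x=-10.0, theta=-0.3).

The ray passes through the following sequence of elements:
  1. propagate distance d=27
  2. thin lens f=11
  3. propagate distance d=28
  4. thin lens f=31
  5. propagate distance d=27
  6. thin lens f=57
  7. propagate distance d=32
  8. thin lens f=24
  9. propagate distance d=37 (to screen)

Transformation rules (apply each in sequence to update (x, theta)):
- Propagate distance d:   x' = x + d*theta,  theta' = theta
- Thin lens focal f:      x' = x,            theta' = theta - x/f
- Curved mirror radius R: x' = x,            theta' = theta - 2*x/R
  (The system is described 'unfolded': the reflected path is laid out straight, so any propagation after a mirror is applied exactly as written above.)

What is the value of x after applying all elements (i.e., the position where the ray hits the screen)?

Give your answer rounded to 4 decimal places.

Answer: -20.4071

Derivation:
Initial: x=-10.0000 theta=-0.3000
After 1 (propagate distance d=27): x=-18.1000 theta=-0.3000
After 2 (thin lens f=11): x=-18.1000 theta=74/55 (≈1.3455)
After 3 (propagate distance d=28): x=2153/110 (≈19.5727) theta=74/55 (≈1.3455)
After 4 (thin lens f=31): x=2153/110 (≈19.5727) theta=487/682 (≈0.7141)
After 5 (propagate distance d=27): x=66244/1705 (≈38.8528) theta=487/682 (≈0.7141)
After 6 (thin lens f=57): x=66244/1705 (≈38.8528) theta=6307/194370 (≈0.0324)
After 7 (propagate distance d=32): x=775364/19437 (≈39.8911) theta=6307/194370 (≈0.0324)
After 8 (thin lens f=24): x=775364/19437 (≈39.8911) theta=-475142/291555 (≈-1.6297)
After 9 (propagate distance d=37 (to screen)): x=-5949794/291555 (≈-20.4071) theta=-475142/291555 (≈-1.6297)
Rounded to 4 decimal places: x = -20.4071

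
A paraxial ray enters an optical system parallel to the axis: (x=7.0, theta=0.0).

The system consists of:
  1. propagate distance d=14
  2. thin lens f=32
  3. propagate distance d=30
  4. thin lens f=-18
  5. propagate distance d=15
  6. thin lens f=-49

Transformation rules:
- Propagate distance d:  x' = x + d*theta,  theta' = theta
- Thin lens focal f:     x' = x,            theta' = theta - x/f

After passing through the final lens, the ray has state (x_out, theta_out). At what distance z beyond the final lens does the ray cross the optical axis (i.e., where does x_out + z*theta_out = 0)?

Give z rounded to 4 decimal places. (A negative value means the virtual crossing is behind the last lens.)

Answer: -10.1174

Derivation:
Initial: x=7.0000 theta=0.0000
After 1 (propagate distance d=14): x=7.0000 theta=0.0000
After 2 (thin lens f=32): x=7.0000 theta=-7/32 (≈-0.2188)
After 3 (propagate distance d=30): x=0.4375 theta=-7/32 (≈-0.2188)
After 4 (thin lens f=-18): x=0.4375 theta=-7/36 (≈-0.1944)
After 5 (propagate distance d=15): x=-119/48 (≈-2.4792) theta=-7/36 (≈-0.1944)
After 6 (thin lens f=-49): x=-119/48 (≈-2.4792) theta=-247/1008 (≈-0.2450)
z_focus = -x_out/theta_out = -(-119/48)/(-247/1008) = -2499/247 ≈ -10.1174
Rounded to 4 decimal places: z = -10.1174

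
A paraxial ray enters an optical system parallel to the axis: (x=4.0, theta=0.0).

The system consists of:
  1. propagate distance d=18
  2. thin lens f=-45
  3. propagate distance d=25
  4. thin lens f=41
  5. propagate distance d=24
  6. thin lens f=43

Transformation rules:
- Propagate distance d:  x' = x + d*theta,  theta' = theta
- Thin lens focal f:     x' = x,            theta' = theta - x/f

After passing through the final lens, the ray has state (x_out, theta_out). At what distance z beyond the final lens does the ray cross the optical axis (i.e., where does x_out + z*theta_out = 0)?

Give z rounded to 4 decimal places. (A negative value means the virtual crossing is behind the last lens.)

Answer: 27.3259

Derivation:
Initial: x=4.0000 theta=0.0000
After 1 (propagate distance d=18): x=4.0000 theta=0.0000
After 2 (thin lens f=-45): x=4.0000 theta=4/45 (≈0.0889)
After 3 (propagate distance d=25): x=56/9 (≈6.2222) theta=4/45 (≈0.0889)
After 4 (thin lens f=41): x=56/9 (≈6.2222) theta=-116/1845 (≈-0.0629)
After 5 (propagate distance d=24): x=8696/1845 (≈4.7133) theta=-116/1845 (≈-0.0629)
After 6 (thin lens f=43): x=8696/1845 (≈4.7133) theta=-13684/79335 (≈-0.1725)
z_focus = -x_out/theta_out = -(8696/1845)/(-13684/79335) = 93482/3421 ≈ 27.3259
Rounded to 4 decimal places: z = 27.3259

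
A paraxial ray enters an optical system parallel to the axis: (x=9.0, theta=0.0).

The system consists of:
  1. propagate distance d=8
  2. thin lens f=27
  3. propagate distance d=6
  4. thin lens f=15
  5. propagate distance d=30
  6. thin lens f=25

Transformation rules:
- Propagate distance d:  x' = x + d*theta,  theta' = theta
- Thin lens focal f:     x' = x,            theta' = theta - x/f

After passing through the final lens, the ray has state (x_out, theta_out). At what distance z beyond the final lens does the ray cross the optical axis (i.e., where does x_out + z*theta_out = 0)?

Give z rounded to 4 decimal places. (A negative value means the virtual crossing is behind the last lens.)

Answer: -141.6667

Derivation:
Initial: x=9.0000 theta=0.0000
After 1 (propagate distance d=8): x=9.0000 theta=0.0000
After 2 (thin lens f=27): x=9.0000 theta=-1/3 (≈-0.3333)
After 3 (propagate distance d=6): x=7.0000 theta=-1/3 (≈-0.3333)
After 4 (thin lens f=15): x=7.0000 theta=-0.8000
After 5 (propagate distance d=30): x=-17.0000 theta=-0.8000
After 6 (thin lens f=25): x=-17.0000 theta=-0.1200
z_focus = -x_out/theta_out = -(-17.0000)/(-0.1200) = -425/3 ≈ -141.6667
Rounded to 4 decimal places: z = -141.6667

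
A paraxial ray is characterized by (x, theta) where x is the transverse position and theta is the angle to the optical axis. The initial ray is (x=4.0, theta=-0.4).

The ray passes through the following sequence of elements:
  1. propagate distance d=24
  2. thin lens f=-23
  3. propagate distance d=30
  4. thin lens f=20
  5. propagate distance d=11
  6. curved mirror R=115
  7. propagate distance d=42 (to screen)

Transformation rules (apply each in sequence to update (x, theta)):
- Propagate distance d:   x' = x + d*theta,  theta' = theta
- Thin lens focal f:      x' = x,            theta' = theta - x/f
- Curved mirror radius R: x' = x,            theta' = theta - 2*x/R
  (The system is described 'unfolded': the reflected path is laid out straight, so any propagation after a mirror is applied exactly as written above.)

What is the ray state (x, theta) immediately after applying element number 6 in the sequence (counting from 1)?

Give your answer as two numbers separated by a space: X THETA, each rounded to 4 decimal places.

Initial: x=4.0000 theta=-0.4000
After 1 (propagate distance d=24): x=-5.6000 theta=-0.4000
After 2 (thin lens f=-23): x=-5.6000 theta=-74/115 (≈-0.6435)
After 3 (propagate distance d=30): x=-2864/115 (≈-24.9043) theta=-74/115 (≈-0.6435)
After 4 (thin lens f=20): x=-2864/115 (≈-24.9043) theta=346/575 (≈0.6017)
After 5 (propagate distance d=11): x=-10514/575 (≈-18.2852) theta=346/575 (≈0.6017)
After 6 (curved mirror R=115): x=-10514/575 (≈-18.2852) theta=60818/66125 (≈0.9197)
Rounded to 4 decimal places: x = -18.2852, theta = 0.9197

Answer: -18.2852 0.9197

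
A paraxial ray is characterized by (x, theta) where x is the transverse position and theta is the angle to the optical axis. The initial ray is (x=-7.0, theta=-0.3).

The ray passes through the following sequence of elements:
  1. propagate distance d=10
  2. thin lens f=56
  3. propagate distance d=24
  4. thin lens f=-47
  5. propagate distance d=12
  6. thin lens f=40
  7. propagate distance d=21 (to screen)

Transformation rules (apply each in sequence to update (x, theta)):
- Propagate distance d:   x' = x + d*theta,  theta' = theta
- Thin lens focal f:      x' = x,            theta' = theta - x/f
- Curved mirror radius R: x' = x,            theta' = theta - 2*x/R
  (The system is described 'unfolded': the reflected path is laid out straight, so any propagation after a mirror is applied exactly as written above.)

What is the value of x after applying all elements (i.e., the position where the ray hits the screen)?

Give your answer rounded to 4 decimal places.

Answer: -16.7128

Derivation:
Initial: x=-7.0000 theta=-0.3000
After 1 (propagate distance d=10): x=-10.0000 theta=-0.3000
After 2 (thin lens f=56): x=-10.0000 theta=-17/140 (≈-0.1214)
After 3 (propagate distance d=24): x=-452/35 (≈-12.9143) theta=-17/140 (≈-0.1214)
After 4 (thin lens f=-47): x=-452/35 (≈-12.9143) theta=-2607/6580 (≈-0.3962)
After 5 (propagate distance d=12): x=-5813/329 (≈-17.6687) theta=-2607/6580 (≈-0.3962)
After 6 (thin lens f=40): x=-5813/329 (≈-17.6687) theta=599/13160 (≈0.0455)
After 7 (propagate distance d=21 (to screen)): x=-219941/13160 (≈-16.7128) theta=599/13160 (≈0.0455)
Rounded to 4 decimal places: x = -16.7128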